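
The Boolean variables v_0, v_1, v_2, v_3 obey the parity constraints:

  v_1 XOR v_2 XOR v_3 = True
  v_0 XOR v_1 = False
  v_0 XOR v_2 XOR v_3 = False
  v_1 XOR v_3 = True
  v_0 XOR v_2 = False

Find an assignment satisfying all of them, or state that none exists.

Unsatisfiable — no assignment works.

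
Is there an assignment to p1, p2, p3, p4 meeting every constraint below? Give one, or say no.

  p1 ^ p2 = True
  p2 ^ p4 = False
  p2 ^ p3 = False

p1=T, p2=F, p3=F, p4=F

p1 ^ p2 = T ^ F = True ✓
p2 ^ p4 = F ^ F = False ✓
p2 ^ p3 = F ^ F = False ✓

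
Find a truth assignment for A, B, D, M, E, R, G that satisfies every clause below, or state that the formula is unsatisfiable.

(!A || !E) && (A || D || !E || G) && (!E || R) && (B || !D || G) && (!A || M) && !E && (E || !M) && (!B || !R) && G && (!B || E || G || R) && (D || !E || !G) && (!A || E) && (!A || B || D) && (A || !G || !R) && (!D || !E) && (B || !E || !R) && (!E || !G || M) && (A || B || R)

Unit clause (!E) forces E = False.
In (E || !M) only !M is left, so M = False.
Unit clause (G) forces G = True.
In (!A || E) only !A is left, so A = False.
In (A || !G || !R) only !R is left, so R = False.
In (A || B || R) only B is left, so B = True.
Set D = True.
All clauses satisfied.

A = False, B = True, D = True, M = False, E = False, R = False, G = True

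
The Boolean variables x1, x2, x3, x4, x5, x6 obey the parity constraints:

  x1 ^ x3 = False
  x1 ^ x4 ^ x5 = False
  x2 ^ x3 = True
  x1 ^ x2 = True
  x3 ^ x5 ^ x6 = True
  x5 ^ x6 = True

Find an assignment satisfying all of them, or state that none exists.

x1 = False, x2 = True, x3 = False, x4 = True, x5 = True, x6 = False

x1 ^ x3 = F ^ F = False ✓
x1 ^ x4 ^ x5 = F ^ T ^ T = False ✓
x2 ^ x3 = T ^ F = True ✓
x1 ^ x2 = F ^ T = True ✓
x3 ^ x5 ^ x6 = F ^ T ^ F = True ✓
x5 ^ x6 = T ^ F = True ✓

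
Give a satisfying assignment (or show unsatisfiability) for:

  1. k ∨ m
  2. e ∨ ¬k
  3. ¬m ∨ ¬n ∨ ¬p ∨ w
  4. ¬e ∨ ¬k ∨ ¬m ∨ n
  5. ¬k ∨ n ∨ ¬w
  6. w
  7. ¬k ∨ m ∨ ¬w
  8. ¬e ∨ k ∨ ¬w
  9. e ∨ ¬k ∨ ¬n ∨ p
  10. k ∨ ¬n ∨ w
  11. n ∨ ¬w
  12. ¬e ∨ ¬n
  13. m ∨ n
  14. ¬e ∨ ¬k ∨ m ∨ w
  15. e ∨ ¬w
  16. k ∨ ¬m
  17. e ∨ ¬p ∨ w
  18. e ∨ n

UNSATISFIABLE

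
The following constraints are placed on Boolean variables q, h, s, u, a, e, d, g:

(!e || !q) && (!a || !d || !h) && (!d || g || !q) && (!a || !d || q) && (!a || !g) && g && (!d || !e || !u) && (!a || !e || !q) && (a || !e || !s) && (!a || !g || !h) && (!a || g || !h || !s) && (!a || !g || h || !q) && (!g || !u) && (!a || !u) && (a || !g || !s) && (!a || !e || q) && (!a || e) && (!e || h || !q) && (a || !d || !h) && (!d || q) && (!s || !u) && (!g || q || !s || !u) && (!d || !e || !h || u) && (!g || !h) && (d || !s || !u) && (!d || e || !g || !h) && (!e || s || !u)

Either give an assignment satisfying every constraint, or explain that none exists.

Unit clause (g) forces g = True.
In (!g || !u) only !u is left, so u = False.
In (!g || !h) only !h is left, so h = False.
In (!a || !g) only !a is left, so a = False.
In (a || !g || !s) only !s is left, so s = False.
Set q = True.
  then (!e || !q) forces e = False.
Set d = True.
All clauses satisfied.

q = True, h = False, s = False, u = False, a = False, e = False, d = True, g = True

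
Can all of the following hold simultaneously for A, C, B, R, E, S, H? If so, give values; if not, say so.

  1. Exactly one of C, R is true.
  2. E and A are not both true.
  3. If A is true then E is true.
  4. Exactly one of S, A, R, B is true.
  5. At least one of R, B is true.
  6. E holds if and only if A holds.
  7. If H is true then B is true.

A = False, C = False, B = False, R = True, E = False, S = False, H = False

  (1) {C, R}: 1 true — exactly one ✓
  (2) E=F, A=F — not both ✓
  (3) A=F ⇒ E: vacuous ✓
  (4) {S, A, R, B}: 1 true — exactly one ✓
  (5) {R, B}: 1 true — at least one ✓
  (6) E=F, A=F — same ✓
  (7) H=F ⇒ B: vacuous ✓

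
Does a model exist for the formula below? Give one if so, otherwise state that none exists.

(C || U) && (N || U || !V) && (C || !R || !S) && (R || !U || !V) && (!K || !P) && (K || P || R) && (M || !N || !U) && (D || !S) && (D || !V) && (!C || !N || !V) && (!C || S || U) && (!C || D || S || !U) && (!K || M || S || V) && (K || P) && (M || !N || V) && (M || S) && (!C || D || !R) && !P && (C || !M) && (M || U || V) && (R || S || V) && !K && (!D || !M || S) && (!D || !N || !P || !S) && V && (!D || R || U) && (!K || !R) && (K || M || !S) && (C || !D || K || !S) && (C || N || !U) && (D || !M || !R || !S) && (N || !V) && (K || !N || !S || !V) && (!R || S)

Case K = True:
  Clause (!K) is falsified — contradiction.
Case K = False:
  (K || P) forces P = True.
  Clause (!P) is falsified — contradiction.
Both cases fail, so the formula is unsatisfiable.

Unsatisfiable — no assignment works.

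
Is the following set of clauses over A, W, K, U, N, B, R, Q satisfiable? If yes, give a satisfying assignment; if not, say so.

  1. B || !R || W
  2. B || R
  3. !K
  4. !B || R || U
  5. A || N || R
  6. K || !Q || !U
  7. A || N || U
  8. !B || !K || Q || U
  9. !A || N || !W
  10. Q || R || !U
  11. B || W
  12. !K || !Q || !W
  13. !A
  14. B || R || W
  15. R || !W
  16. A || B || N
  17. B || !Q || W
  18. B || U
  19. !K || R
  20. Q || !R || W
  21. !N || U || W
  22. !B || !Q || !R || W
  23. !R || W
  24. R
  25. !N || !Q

Unit clause (!K) forces K = False.
Unit clause (!A) forces A = False.
Unit clause (R) forces R = True.
In (!R || W) only W is left, so W = True.
Set U = True.
  then (K || !Q || !U) forces Q = False.
Set N = False.
  then (A || B || N) forces B = True.
All clauses satisfied.

A=F, W=T, K=F, U=T, N=F, B=T, R=T, Q=F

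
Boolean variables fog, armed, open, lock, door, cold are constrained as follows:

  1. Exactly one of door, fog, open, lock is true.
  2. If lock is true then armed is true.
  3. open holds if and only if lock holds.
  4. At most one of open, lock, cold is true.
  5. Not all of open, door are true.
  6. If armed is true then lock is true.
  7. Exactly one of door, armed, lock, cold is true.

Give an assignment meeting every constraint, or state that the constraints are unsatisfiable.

fog = True, armed = False, open = False, lock = False, door = False, cold = True

  (1) {door, fog, open, lock}: 1 true — exactly one ✓
  (2) lock=F ⇒ armed: vacuous ✓
  (3) open=F, lock=F — same ✓
  (4) {open, lock, cold}: 1 true — at most one ✓
  (5) {open, door}: 0/2 true — not all ✓
  (6) armed=F ⇒ lock: vacuous ✓
  (7) {door, armed, lock, cold}: 1 true — exactly one ✓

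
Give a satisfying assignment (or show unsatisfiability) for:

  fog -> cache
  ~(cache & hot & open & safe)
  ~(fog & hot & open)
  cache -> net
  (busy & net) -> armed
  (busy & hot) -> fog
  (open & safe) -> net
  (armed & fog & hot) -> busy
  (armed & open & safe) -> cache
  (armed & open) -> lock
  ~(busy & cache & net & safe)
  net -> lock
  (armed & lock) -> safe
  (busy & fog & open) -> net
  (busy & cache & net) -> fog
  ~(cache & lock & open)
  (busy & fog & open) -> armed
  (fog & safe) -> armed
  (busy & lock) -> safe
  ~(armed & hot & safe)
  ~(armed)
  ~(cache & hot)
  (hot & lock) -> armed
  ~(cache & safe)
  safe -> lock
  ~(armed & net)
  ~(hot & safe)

Unit clause (~armed) forces armed = False.
Set net = False.
  then (~cache | net) forces cache = False.
  then (cache | ~fog) forces fog = False.
Set hot = False.
Set busy = False.
Set safe = False.
Set lock = True.
Set open = False.
All clauses satisfied.

armed: False; net: False; fog: False; hot: False; busy: False; safe: False; cache: False; lock: True; open: False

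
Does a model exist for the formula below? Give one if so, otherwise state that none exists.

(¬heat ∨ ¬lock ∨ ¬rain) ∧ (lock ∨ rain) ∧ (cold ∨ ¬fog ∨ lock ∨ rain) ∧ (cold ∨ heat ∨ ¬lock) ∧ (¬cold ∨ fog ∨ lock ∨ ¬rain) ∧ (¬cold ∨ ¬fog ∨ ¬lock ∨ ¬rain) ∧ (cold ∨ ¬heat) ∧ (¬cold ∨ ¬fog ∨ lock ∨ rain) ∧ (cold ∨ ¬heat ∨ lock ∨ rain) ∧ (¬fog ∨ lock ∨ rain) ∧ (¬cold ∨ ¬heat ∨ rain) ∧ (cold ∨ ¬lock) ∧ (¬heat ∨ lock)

Set lock = False.
  then (lock ∨ rain) forces rain = True.
  then (¬heat ∨ lock) forces heat = False.
Set cold = False.
Set fog = True.
All clauses satisfied.

lock = False, cold = False, heat = False, fog = True, rain = True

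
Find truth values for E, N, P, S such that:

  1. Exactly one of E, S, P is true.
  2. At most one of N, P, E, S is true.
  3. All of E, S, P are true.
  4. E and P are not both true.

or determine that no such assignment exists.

Unsatisfiable — no assignment works.

Case E = True:
  (1) with E=T forces S = False.
  Constraint (3) is violated (S=F) — contradiction.
Case E = False:
  Constraint (3) is violated (E=F) — contradiction.
Both cases fail — unsatisfiable.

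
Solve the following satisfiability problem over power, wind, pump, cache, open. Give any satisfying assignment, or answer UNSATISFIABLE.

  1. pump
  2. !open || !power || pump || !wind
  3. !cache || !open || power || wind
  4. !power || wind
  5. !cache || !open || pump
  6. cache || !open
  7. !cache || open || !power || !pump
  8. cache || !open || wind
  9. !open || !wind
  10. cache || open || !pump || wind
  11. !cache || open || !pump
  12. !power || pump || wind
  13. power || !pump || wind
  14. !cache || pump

power = False, wind = True, pump = True, cache = False, open = False

Unit clause (pump) forces pump = True.
Set power = False.
  then (power || !pump || wind) forces wind = True.
  then (!open || !wind) forces open = False.
  then (!cache || open || !pump) forces cache = False.
All clauses satisfied.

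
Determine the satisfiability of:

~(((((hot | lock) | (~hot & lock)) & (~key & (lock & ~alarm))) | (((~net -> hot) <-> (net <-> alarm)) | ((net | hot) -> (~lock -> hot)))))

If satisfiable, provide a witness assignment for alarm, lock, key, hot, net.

alarm = False, lock = False, key = True, hot = False, net = True

  ~(((((hot | lock) | (~hot & lock)) & (~key & (lock & ~alarm))) | (((~net -> hot) <-> (net <-> alarm)) | ((net | hot) -> (~lock -> hot))))) = True
    (((hot | lock) | (~hot & lock)) & (~key & (lock & ~alarm))) | (((~net -> hot) <-> (net <-> alarm)) | ((net | hot) -> (~lock -> hot))) = False
      ((hot | lock) | (~hot & lock)) & (~key & (lock & ~alarm)) = False
        (hot | lock) | (~hot & lock) = False
          hot | lock = False
          ~hot & lock = False
            ~hot = True
        ~key & (lock & ~alarm) = False
          ~key = False
          lock & ~alarm = False
            ~alarm = True
      ((~net -> hot) <-> (net <-> alarm)) | ((net | hot) -> (~lock -> hot)) = False
        (~net -> hot) <-> (net <-> alarm) = False
          ~net -> hot = True
            ~net = False
          net <-> alarm = False
        (net | hot) -> (~lock -> hot) = False
          net | hot = True
          ~lock -> hot = False
            ~lock = True
The formula evaluates to True.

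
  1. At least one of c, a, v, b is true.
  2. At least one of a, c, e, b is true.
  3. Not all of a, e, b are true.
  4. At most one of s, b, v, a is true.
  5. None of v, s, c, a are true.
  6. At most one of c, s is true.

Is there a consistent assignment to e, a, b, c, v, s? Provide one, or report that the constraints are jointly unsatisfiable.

e = True, a = False, b = True, c = False, v = False, s = False

  (1) {c, a, v, b}: 1 true — at least one ✓
  (2) {a, c, e, b}: 2 true — at least one ✓
  (3) {a, e, b}: 2/3 true — not all ✓
  (4) {s, b, v, a}: 1 true — at most one ✓
  (5) {v, s, c, a}: 0 true — none ✓
  (6) {c, s}: 0 true — at most one ✓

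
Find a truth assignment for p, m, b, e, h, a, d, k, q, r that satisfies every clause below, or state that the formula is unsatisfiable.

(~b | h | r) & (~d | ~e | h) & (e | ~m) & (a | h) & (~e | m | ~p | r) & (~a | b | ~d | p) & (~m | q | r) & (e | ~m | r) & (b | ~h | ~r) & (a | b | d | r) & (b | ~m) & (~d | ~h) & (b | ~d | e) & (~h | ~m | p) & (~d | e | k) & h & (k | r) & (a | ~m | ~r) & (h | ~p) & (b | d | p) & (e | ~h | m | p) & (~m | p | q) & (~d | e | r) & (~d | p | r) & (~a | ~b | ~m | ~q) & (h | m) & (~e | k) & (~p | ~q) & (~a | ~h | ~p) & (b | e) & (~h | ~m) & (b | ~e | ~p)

p = False; m = False; b = True; e = True; h = True; a = False; d = False; k = True; q = False; r = True

Unit clause (h) forces h = True.
In (~h | ~m) only ~m is left, so m = False.
In (~d | ~h) only ~d is left, so d = False.
Set p = False.
  then (b | d | p) forces b = True.
  then (e | ~h | m | p) forces e = True.
  then (~e | k) forces k = True.
Set a = False.
Set q = False.
Set r = True.
All clauses satisfied.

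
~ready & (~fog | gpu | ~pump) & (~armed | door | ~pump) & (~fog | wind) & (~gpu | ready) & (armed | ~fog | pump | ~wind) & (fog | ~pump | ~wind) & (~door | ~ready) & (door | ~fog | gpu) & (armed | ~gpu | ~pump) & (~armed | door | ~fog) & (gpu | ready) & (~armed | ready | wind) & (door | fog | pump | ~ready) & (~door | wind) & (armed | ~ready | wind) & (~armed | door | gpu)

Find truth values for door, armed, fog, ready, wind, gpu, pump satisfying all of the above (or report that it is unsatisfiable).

Case ready = True:
  Clause (~ready) is falsified — contradiction.
Case ready = False:
  (~gpu | ready) forces gpu = False.
  Clause (gpu | ready) is falsified — contradiction.
Both cases fail, so the formula is unsatisfiable.

UNSATISFIABLE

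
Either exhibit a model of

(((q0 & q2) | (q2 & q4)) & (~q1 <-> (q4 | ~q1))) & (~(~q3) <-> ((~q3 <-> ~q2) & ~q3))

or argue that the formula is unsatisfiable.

q0: True, q1: True, q2: True, q3: False, q4: False

  ((q0 & q2) | (q2 & q4)) & (~q1 <-> (q4 | ~q1)) = True
    (q0 & q2) | (q2 & q4) = True
      q0 & q2 = True
      q2 & q4 = False
    ~q1 <-> (q4 | ~q1) = True
      ~q1 = False
      q4 | ~q1 = False
        ~q1 = False
  ~(~q3) <-> ((~q3 <-> ~q2) & ~q3) = True
    ~(~q3) = False
      ~q3 = True
    (~q3 <-> ~q2) & ~q3 = False
      ~q3 <-> ~q2 = False
        ~q3 = True
        ~q2 = False
      ~q3 = True
Both conjuncts True, so the formula holds.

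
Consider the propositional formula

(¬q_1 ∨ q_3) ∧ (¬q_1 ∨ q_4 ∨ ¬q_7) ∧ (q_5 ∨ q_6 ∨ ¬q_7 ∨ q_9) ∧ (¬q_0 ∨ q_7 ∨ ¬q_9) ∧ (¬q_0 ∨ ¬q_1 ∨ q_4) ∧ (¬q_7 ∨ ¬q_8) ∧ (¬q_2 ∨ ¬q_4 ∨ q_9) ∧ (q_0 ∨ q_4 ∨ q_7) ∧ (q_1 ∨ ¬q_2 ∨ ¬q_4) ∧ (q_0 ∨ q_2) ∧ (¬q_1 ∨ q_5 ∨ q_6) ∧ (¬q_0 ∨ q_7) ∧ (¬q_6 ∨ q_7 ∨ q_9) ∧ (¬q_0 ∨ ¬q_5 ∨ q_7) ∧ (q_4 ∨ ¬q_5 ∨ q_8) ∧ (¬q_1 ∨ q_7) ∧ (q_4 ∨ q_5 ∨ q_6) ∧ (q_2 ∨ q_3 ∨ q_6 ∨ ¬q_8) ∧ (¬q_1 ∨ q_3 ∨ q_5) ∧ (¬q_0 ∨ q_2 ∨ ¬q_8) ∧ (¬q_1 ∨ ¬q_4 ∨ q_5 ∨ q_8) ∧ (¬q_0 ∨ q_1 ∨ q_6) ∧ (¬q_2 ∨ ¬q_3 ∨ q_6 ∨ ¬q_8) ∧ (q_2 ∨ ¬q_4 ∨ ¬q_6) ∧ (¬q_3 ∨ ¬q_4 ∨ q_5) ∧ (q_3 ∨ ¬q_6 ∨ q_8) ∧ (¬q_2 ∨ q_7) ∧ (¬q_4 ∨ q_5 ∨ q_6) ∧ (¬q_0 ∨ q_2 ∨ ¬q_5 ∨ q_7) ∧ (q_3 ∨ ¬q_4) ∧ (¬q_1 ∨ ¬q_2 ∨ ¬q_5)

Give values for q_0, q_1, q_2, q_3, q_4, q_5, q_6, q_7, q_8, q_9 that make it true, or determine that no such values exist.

q_0=T, q_1=F, q_2=F, q_3=T, q_4=F, q_5=F, q_6=T, q_7=T, q_8=F, q_9=F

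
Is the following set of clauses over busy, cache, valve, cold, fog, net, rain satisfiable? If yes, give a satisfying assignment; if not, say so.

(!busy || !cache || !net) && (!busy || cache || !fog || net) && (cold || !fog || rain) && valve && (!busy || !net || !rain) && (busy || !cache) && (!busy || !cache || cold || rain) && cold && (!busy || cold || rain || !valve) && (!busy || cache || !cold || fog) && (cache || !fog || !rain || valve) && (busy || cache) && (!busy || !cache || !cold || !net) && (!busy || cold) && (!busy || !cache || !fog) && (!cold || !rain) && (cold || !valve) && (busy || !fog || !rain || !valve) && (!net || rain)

Unit clause (valve) forces valve = True.
Unit clause (cold) forces cold = True.
In (!cold || !rain) only !rain is left, so rain = False.
In (!net || rain) only !net is left, so net = False.
Try busy = False:
  (busy || !cache) forces cache = False.
  clause (busy || cache) is falsified — backtrack.
So busy = True.
Set cache = True.
  then (!busy || !cache || !fog) forces fog = False.
All clauses satisfied.

busy=T, cache=T, valve=T, cold=T, fog=F, net=F, rain=F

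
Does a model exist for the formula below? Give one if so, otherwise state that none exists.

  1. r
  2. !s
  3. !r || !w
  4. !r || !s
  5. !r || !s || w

r = True; w = False; s = False

Unit clause (r) forces r = True.
Unit clause (!s) forces s = False.
In (!r || !w) only !w is left, so w = False.
Check each clause:
  (r): r holds.
  (!s): !s holds.
  (!r || !w): !w holds.
  (!r || !s): !s holds.
  (!r || !s || w): !s holds.
All clauses satisfied.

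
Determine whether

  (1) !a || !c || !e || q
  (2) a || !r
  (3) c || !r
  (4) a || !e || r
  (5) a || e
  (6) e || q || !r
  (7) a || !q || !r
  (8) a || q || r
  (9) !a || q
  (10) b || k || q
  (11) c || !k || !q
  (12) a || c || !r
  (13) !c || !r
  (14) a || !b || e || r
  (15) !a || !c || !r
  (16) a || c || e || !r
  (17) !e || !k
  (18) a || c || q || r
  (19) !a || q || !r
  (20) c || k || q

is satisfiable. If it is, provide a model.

q: True, e: False, a: True, b: True, c: True, k: False, r: False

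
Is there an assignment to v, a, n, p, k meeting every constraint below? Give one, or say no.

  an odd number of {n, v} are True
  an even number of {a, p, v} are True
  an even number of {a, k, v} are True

v: True, a: False, n: False, p: True, k: True

{n, v}: 1 true → odd ✓
{a, p, v}: 2 true → even ✓
{a, k, v}: 2 true → even ✓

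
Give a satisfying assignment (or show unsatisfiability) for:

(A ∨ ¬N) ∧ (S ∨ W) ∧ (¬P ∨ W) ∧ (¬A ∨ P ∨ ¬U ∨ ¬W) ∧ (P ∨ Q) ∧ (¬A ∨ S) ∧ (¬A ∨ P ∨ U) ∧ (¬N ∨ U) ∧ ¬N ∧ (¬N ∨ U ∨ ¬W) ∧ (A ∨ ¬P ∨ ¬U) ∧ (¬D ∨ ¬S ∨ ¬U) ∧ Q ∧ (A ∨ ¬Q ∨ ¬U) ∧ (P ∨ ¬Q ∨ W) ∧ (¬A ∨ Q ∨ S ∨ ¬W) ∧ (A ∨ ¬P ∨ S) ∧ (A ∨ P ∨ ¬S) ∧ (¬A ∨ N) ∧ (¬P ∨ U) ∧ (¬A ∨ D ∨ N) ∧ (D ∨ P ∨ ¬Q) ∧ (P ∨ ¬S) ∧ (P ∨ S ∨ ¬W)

Case Q = True:
  (¬N) forces N = False.
  (¬A ∨ N) forces A = False.
  (A ∨ ¬Q ∨ ¬U) forces U = False.
  (¬P ∨ U) forces P = False.
  (P ∨ ¬Q ∨ W) forces W = True.
  (A ∨ P ∨ ¬S) forces S = False.
  Clause (P ∨ S ∨ ¬W) is falsified — contradiction.
Case Q = False:
  Clause (Q) is falsified — contradiction.
Both cases fail, so the formula is unsatisfiable.

The formula is unsatisfiable.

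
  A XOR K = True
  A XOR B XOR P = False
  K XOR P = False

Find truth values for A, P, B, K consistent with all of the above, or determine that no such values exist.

A = False, P = True, B = True, K = True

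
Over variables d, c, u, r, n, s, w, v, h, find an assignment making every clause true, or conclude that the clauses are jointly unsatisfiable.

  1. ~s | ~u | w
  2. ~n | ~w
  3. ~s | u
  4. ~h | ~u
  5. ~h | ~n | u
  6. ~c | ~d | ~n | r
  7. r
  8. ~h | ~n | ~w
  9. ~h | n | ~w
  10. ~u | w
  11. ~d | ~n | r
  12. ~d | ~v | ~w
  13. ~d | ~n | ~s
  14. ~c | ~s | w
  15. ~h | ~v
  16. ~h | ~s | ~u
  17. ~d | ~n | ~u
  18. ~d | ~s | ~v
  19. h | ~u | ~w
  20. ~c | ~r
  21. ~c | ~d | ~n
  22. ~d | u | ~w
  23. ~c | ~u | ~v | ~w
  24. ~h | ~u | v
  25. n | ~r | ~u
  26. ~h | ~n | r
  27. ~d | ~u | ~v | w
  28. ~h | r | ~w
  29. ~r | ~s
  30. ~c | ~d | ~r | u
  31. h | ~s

d: False, c: False, u: False, r: True, n: False, s: False, w: True, v: True, h: False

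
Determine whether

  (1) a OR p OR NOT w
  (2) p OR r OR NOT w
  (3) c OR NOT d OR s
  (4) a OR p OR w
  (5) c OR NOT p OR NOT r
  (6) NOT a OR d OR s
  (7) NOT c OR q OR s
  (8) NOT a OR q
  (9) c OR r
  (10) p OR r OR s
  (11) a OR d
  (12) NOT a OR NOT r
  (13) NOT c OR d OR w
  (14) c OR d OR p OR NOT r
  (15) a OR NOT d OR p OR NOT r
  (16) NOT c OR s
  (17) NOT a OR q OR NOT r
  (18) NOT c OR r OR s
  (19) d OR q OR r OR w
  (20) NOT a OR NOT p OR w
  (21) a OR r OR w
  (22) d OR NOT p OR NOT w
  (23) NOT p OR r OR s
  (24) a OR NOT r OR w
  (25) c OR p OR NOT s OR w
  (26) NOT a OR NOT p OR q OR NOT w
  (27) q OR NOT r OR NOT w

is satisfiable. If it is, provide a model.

s: True, d: True, p: True, w: True, r: False, a: False, c: True, q: False

Try s = False:
  (NOT c OR s) forces c = False.
  (c OR NOT d OR s) forces d = False.
  (NOT a OR d OR s) forces a = False.
  clause (a OR d) is falsified — backtrack.
So s = True.
Set d = True.
Set p = True.
Set w = True.
Set r = False.
  then (c OR r) forces c = True.
Set a = False.
Set q = False.
All clauses satisfied.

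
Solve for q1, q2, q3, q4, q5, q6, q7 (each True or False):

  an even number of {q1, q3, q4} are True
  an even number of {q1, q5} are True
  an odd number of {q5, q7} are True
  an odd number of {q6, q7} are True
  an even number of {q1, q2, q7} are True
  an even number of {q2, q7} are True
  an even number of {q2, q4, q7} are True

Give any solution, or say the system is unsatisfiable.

q1=F, q2=T, q3=F, q4=F, q5=F, q6=F, q7=T

{q1, q3, q4}: 0 true → even ✓
{q1, q5}: 0 true → even ✓
{q5, q7}: 1 true → odd ✓
{q6, q7}: 1 true → odd ✓
{q1, q2, q7}: 2 true → even ✓
{q2, q7}: 2 true → even ✓
{q2, q4, q7}: 2 true → even ✓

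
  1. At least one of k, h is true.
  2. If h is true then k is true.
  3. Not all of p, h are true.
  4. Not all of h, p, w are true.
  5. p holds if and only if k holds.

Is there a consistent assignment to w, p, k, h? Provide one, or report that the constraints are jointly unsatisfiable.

w=F, p=T, k=T, h=F

  (1) {k, h}: 1 true — at least one ✓
  (2) h=F ⇒ k: vacuous ✓
  (3) {p, h}: 1/2 true — not all ✓
  (4) {h, p, w}: 1/3 true — not all ✓
  (5) p=T, k=T — same ✓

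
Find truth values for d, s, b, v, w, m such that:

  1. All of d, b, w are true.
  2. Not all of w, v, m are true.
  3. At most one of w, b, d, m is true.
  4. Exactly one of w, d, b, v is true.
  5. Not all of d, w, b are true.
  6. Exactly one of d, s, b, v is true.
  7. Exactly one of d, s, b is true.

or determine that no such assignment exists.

Case d = True:
  (1) forces b = True.
  Constraint (3) is violated (b=T, d=T) — contradiction.
Case d = False:
  Constraint (1) is violated (d=F) — contradiction.
Both cases fail — unsatisfiable.

UNSATISFIABLE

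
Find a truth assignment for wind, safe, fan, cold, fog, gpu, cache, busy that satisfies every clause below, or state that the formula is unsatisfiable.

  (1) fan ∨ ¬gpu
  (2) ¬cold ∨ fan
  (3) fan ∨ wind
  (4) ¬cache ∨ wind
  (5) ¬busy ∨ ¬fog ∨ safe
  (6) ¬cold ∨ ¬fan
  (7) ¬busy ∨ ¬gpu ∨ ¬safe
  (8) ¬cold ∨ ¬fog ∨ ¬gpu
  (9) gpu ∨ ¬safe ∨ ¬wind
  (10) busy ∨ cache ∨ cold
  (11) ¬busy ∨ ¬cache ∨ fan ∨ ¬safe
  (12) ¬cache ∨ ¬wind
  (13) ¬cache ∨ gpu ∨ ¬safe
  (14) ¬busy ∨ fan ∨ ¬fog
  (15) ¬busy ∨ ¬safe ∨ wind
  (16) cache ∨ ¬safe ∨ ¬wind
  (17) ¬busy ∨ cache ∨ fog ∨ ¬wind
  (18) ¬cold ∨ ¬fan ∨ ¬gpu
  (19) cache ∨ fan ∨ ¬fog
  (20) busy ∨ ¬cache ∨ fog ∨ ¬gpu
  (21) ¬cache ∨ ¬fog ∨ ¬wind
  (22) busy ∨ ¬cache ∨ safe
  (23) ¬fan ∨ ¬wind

Set wind = False.
  then (fan ∨ wind) forces fan = True.
  then (¬cache ∨ wind) forces cache = False.
  then (¬cold ∨ ¬fan) forces cold = False.
  then (busy ∨ cache ∨ cold) forces busy = True.
  then (¬busy ∨ ¬safe ∨ wind) forces safe = False.
  then (¬busy ∨ ¬fog ∨ safe) forces fog = False.
Set gpu = True.
All clauses satisfied.

wind: False; safe: False; fan: True; cold: False; fog: False; gpu: True; cache: False; busy: True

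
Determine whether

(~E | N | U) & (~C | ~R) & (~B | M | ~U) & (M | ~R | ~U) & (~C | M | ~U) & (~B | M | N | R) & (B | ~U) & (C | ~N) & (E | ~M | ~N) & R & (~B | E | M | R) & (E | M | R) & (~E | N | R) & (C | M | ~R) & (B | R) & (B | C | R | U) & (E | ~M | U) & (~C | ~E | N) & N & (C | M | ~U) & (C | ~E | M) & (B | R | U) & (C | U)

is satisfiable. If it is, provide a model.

No satisfying assignment exists.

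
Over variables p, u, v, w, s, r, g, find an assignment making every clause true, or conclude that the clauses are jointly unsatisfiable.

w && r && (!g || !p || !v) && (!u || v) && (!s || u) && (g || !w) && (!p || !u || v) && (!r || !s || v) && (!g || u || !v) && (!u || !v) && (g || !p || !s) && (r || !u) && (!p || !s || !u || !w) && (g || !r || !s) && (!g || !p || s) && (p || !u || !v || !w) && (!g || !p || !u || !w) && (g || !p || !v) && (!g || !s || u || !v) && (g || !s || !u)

p = False, u = False, v = False, w = True, s = False, r = True, g = True

Unit clause (w) forces w = True.
Unit clause (r) forces r = True.
In (g || !w) only g is left, so g = True.
Try p = True:
  (!g || !p || !v) forces v = False.
  (!u || v) forces u = False.
  (!s || u) forces s = False.
  clause (!g || !p || s) is falsified — backtrack.
So p = False.
Set u = False.
  then (!s || u) forces s = False.
  then (!g || u || !v) forces v = False.
All clauses satisfied.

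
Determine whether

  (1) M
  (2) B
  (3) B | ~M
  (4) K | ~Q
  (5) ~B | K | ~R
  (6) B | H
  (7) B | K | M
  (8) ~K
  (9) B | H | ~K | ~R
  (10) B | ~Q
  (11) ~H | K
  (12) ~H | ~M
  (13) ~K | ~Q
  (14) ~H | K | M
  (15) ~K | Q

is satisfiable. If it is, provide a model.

Unit clause (M) forces M = True.
Unit clause (B) forces B = True.
Unit clause (~K) forces K = False.
In (~H | K) only ~H is left, so H = False.
In (K | ~Q) only ~Q is left, so Q = False.
In (~B | K | ~R) only ~R is left, so R = False.
All clauses satisfied.

R: False; K: False; H: False; B: True; Q: False; M: True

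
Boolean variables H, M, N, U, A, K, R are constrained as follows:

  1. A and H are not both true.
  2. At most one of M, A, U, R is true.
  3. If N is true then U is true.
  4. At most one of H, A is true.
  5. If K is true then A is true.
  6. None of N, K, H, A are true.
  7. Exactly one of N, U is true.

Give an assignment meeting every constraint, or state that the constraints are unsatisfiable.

H: False, M: False, N: False, U: True, A: False, K: False, R: False

  (1) A=F, H=F — not both ✓
  (2) {M, A, U, R}: 1 true — at most one ✓
  (3) N=F ⇒ U: vacuous ✓
  (4) {H, A}: 0 true — at most one ✓
  (5) K=F ⇒ A: vacuous ✓
  (6) {N, K, H, A}: 0 true — none ✓
  (7) {N, U}: 1 true — exactly one ✓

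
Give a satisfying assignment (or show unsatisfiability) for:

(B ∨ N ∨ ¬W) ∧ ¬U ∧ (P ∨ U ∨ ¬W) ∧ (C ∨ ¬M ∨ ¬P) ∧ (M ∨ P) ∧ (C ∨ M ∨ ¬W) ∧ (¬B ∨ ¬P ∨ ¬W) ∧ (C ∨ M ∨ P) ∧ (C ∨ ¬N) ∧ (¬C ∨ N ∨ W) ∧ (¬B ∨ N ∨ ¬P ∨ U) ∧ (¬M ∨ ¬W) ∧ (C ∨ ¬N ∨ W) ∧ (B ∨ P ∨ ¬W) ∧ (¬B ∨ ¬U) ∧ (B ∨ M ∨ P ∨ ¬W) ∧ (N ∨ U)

N: True, W: False, C: True, B: False, P: True, M: True, U: False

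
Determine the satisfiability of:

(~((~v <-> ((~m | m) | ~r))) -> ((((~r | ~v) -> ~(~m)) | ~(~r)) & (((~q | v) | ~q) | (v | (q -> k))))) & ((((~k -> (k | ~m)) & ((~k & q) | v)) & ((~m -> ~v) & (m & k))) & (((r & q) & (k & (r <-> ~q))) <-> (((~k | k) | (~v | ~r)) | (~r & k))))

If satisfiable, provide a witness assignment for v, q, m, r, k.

Unsatisfiable — no assignment works.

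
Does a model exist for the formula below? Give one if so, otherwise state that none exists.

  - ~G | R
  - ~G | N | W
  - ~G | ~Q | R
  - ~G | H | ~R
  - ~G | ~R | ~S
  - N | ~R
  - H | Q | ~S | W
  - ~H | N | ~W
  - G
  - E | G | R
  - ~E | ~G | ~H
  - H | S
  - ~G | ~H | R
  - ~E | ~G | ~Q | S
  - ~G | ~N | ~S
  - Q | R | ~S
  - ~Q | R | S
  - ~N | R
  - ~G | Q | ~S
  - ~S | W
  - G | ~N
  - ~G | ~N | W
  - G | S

Unit clause (G) forces G = True.
In (~G | R) only R is left, so R = True.
In (~G | H | ~R) only H is left, so H = True.
In (~G | ~R | ~S) only ~S is left, so S = False.
In (N | ~R) only N is left, so N = True.
In (~E | ~G | ~H) only ~E is left, so E = False.
In (~G | ~N | W) only W is left, so W = True.
Set Q = False.
All clauses satisfied.

Q: False; G: True; W: True; E: False; H: True; R: True; N: True; S: False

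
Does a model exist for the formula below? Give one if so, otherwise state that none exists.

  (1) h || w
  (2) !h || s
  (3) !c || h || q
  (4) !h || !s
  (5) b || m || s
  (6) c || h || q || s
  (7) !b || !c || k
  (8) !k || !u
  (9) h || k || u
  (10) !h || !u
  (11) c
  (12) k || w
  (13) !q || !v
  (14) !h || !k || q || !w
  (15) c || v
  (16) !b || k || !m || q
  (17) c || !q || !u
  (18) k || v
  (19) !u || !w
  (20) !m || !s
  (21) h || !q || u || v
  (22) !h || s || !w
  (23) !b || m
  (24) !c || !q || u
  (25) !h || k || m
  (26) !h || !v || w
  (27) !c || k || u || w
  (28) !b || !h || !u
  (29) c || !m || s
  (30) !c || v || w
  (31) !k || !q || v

No satisfying assignment exists.

Case q = True:
  (c) forces c = True.
  (!q || !v) forces v = False.
  (k || v) forces k = True.
  Clause (!k || !q || v) is falsified — contradiction.
Case q = False:
  (c) forces c = True.
  (!c || h || q) forces h = True.
  (!h || s) forces s = True.
  Clause (!h || !s) is falsified — contradiction.
Both cases fail, so the formula is unsatisfiable.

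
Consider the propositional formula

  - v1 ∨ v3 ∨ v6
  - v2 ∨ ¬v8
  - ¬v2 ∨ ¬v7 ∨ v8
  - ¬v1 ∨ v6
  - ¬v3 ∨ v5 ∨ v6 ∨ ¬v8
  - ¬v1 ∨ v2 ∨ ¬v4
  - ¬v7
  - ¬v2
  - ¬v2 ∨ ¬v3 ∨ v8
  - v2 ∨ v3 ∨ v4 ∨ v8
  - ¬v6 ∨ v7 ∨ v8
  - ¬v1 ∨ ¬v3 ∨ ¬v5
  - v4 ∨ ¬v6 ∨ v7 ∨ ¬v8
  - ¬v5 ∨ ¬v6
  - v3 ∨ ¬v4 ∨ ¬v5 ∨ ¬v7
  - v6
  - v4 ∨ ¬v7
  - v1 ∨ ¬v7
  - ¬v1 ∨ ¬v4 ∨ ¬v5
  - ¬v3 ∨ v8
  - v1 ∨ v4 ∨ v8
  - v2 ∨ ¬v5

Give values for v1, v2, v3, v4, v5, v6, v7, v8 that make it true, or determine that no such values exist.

Case v2 = True:
  Clause (¬v2) is falsified — contradiction.
Case v2 = False:
  (v2 ∨ ¬v8) forces v8 = False.
  (¬v7) forces v7 = False.
  (¬v6 ∨ v7 ∨ v8) forces v6 = False.
  Clause (v6) is falsified — contradiction.
Both cases fail, so the formula is unsatisfiable.

UNSATISFIABLE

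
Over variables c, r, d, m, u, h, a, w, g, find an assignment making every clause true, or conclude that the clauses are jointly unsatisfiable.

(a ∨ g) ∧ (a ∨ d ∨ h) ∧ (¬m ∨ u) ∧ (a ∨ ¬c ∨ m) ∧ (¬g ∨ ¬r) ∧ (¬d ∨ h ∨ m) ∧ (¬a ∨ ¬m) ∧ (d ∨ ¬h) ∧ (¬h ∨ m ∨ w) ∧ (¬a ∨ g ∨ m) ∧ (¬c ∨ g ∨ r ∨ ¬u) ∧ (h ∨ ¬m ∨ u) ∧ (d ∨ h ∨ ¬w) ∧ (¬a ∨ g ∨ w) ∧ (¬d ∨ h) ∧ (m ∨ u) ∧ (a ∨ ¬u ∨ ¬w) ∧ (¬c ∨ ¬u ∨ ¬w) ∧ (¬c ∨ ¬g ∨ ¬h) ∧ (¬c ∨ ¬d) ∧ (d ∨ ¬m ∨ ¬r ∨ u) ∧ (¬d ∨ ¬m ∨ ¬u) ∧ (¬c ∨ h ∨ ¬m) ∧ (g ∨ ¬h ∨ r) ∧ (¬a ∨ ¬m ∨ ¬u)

Set c = True.
  then (¬c ∨ ¬d) forces d = False.
  then (d ∨ ¬h) forces h = False.
  then (d ∨ h ∨ ¬w) forces w = False.
  then (¬c ∨ h ∨ ¬m) forces m = False.
  then (a ∨ d ∨ h) forces a = True.
  then (¬a ∨ g ∨ m) forces g = True.
  then (m ∨ u) forces u = True.
  then (¬g ∨ ¬r) forces r = False.
All clauses satisfied.

c = True; r = False; d = False; m = False; u = True; h = False; a = True; w = False; g = True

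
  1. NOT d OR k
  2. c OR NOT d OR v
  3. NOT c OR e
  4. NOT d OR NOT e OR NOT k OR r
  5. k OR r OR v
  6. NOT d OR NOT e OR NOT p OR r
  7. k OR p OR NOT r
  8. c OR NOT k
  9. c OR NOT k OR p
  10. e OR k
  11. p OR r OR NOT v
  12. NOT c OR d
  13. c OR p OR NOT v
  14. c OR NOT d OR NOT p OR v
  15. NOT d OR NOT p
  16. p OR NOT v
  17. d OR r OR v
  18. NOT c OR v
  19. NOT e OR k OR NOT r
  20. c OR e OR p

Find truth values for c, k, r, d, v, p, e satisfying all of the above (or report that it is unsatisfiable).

c = False, k = False, r = False, d = False, v = True, p = True, e = True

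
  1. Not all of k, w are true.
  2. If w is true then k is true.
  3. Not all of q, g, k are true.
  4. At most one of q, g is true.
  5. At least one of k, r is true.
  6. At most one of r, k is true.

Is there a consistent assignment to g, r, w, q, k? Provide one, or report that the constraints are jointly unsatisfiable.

g: False, r: True, w: False, q: False, k: False

  (1) {k, w}: 0/2 true — not all ✓
  (2) w=F ⇒ k: vacuous ✓
  (3) {q, g, k}: 0/3 true — not all ✓
  (4) {q, g}: 0 true — at most one ✓
  (5) {k, r}: 1 true — at least one ✓
  (6) {r, k}: 1 true — at most one ✓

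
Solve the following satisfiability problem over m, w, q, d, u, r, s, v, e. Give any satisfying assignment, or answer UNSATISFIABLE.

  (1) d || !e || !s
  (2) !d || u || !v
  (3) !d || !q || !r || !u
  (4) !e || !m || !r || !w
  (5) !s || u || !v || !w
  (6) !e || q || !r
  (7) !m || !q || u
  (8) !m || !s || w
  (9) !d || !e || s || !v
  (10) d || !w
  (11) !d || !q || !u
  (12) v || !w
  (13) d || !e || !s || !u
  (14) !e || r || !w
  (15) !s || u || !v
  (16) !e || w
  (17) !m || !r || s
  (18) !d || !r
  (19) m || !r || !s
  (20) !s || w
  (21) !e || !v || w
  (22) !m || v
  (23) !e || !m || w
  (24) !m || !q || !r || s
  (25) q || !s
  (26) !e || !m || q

m=F, w=F, q=F, d=T, u=T, r=F, s=F, v=F, e=F

Set m = False.
Set w = False.
  then (!e || w) forces e = False.
  then (!s || w) forces s = False.
Set q = False.
Set d = True.
  then (!d || !r) forces r = False.
Set u = True.
Set v = False.
All clauses satisfied.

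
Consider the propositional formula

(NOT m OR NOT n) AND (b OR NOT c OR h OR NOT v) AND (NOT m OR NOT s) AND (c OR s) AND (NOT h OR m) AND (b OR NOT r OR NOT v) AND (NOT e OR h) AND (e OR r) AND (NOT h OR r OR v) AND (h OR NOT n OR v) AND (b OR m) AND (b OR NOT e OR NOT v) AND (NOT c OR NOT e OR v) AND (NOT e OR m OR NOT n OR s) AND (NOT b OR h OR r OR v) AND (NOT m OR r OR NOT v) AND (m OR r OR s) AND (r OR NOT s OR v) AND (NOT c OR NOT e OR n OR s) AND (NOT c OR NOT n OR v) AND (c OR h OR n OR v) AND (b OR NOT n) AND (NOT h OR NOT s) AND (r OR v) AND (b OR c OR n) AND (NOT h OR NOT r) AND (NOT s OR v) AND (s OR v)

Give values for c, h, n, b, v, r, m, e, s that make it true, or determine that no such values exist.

c = False, h = False, n = False, b = True, v = True, r = True, m = False, e = False, s = True

Set c = False.
  then (c OR s) forces s = True.
  then (NOT h OR NOT s) forces h = False.
  then (NOT s OR v) forces v = True.
  then (NOT m OR NOT s) forces m = False.
  then (NOT e OR h) forces e = False.
  then (e OR r) forces r = True.
  then (b OR m) forces b = True.
Set n = False.
All clauses satisfied.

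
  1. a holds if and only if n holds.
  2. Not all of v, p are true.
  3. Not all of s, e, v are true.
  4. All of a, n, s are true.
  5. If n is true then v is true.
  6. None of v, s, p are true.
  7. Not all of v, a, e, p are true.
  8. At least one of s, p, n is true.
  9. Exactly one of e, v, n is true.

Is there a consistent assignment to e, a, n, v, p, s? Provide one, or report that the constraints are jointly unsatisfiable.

No satisfying assignment exists.

Case s = True:
  Constraint (6) is violated (s=T) — contradiction.
Case s = False:
  Constraint (4) is violated (s=F) — contradiction.
Both cases fail — unsatisfiable.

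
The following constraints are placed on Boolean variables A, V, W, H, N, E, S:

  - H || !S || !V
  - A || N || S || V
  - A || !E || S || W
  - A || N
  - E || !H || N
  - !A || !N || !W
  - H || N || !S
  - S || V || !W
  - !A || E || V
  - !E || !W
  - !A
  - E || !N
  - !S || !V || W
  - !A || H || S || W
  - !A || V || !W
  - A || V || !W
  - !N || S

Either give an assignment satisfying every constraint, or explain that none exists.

A = False; V = False; W = False; H = True; N = True; E = True; S = True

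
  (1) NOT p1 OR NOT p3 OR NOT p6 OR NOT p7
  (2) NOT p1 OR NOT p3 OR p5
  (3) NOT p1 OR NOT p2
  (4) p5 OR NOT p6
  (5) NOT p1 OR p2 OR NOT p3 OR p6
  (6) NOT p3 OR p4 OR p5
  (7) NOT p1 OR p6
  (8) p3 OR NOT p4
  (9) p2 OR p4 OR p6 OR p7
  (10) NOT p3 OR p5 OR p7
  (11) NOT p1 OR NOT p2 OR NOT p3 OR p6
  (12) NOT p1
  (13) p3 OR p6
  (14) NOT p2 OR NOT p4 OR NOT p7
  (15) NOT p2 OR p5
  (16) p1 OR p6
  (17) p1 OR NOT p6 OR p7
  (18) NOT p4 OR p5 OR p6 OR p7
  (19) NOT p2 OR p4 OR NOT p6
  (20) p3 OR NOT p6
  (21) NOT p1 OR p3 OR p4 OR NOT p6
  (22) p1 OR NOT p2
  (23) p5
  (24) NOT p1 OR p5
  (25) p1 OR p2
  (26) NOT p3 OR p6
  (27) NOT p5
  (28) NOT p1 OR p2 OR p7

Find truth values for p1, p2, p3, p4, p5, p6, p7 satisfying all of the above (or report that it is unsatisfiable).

Case p5 = True:
  Clause (NOT p5) is falsified — contradiction.
Case p5 = False:
  Clause (p5) is falsified — contradiction.
Both cases fail, so the formula is unsatisfiable.

UNSATISFIABLE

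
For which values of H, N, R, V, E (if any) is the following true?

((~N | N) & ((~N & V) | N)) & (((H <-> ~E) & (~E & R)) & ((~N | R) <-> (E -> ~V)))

H = True, N = False, R = True, V = True, E = False

  (~N | N) & ((~N & V) | N) = True
    ~N | N = True
      ~N = True
    (~N & V) | N = True
      ~N & V = True
        ~N = True
  ((H <-> ~E) & (~E & R)) & ((~N | R) <-> (E -> ~V)) = True
    (H <-> ~E) & (~E & R) = True
      H <-> ~E = True
        ~E = True
      ~E & R = True
        ~E = True
    (~N | R) <-> (E -> ~V) = True
      ~N | R = True
        ~N = True
      E -> ~V = True
        ~V = False
Both conjuncts True, so the formula holds.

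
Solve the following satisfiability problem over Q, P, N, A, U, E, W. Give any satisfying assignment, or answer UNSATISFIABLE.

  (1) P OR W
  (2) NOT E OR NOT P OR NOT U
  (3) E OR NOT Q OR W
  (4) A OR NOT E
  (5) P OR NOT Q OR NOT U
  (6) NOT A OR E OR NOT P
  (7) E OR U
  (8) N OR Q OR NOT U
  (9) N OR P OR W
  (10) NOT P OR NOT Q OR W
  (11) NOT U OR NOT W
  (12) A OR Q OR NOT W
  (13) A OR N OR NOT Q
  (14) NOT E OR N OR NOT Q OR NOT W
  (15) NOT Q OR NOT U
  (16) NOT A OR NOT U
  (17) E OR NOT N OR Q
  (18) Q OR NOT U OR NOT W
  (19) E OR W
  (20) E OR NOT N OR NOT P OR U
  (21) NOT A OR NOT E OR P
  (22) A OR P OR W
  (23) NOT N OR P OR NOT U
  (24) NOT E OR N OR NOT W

Set Q = False.
Set P = True.
Set N = True.
  then (E OR NOT N OR Q) forces E = True.
  then (NOT E OR NOT P OR NOT U) forces U = False.
  then (A OR NOT E) forces A = True.
Set W = True.
All clauses satisfied.

Q = False, P = True, N = True, A = True, U = False, E = True, W = True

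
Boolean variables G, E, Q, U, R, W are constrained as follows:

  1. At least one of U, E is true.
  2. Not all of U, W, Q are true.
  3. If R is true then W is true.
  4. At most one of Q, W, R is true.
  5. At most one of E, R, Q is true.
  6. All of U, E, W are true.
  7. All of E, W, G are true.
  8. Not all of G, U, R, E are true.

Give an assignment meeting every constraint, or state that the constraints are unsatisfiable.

G=T; E=T; Q=F; U=T; R=F; W=T

  (1) {U, E}: 2 true — at least one ✓
  (2) {U, W, Q}: 2/3 true — not all ✓
  (3) R=F ⇒ W: vacuous ✓
  (4) {Q, W, R}: 1 true — at most one ✓
  (5) {E, R, Q}: 1 true — at most one ✓
  (6) {U, E, W}: all 3 true ✓
  (7) {E, W, G}: all 3 true ✓
  (8) {G, U, R, E}: 3/4 true — not all ✓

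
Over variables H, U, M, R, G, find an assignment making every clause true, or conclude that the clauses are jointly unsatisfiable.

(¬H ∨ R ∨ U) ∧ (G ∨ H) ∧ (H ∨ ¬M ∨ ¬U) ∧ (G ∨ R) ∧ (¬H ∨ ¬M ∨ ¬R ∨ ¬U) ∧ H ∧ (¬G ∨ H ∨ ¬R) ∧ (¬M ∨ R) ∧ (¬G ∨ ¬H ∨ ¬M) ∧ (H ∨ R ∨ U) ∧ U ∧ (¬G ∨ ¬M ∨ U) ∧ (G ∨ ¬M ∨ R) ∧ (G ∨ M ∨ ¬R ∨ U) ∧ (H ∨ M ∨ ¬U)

H: True, U: True, M: False, R: True, G: False

Unit clause (H) forces H = True.
Unit clause (U) forces U = True.
Try M = True:
  (¬H ∨ ¬M ∨ ¬R ∨ ¬U) forces R = False.
  clause (¬M ∨ R) is falsified — backtrack.
So M = False.
Set R = True.
Set G = False.
All clauses satisfied.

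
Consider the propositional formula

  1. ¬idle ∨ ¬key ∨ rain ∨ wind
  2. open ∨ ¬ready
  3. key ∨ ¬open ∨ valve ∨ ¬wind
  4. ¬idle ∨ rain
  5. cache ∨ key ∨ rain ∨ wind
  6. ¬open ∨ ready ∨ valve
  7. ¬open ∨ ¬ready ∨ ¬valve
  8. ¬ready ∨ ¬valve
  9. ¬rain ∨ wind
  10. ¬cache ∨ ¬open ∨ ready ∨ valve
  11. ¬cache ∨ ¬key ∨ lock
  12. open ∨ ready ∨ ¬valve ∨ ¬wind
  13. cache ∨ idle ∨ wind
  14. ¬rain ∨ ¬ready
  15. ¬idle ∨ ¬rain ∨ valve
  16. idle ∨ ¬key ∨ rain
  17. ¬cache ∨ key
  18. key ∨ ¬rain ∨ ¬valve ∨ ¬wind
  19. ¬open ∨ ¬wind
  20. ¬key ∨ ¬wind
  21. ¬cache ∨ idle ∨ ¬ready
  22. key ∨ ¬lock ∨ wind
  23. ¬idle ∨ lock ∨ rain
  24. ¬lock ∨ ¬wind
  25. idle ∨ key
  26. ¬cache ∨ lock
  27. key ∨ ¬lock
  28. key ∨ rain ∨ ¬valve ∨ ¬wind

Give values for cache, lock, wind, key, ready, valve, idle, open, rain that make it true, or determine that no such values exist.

The formula is unsatisfiable.

Case idle = True:
  (¬idle ∨ rain) forces rain = True.
  (¬rain ∨ wind) forces wind = True.
  (¬rain ∨ ¬ready) forces ready = False.
  (¬idle ∨ ¬rain ∨ valve) forces valve = True.
  (open ∨ ready ∨ ¬valve ∨ ¬wind) forces open = True.
  Clause (¬open ∨ ¬wind) is falsified — contradiction.
Case idle = False:
  (idle ∨ key) forces key = True.
  (idle ∨ ¬key ∨ rain) forces rain = True.
  (¬rain ∨ wind) forces wind = True.
  Clause (¬key ∨ ¬wind) is falsified — contradiction.
Both cases fail, so the formula is unsatisfiable.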